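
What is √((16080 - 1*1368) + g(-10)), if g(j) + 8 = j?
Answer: √14694 ≈ 121.22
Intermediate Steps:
g(j) = -8 + j
√((16080 - 1*1368) + g(-10)) = √((16080 - 1*1368) + (-8 - 10)) = √((16080 - 1368) - 18) = √(14712 - 18) = √14694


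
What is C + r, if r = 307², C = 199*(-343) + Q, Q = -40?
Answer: 25952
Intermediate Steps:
C = -68297 (C = 199*(-343) - 40 = -68257 - 40 = -68297)
r = 94249
C + r = -68297 + 94249 = 25952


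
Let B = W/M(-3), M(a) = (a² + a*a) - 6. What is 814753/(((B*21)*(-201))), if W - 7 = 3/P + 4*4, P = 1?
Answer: -1629506/18291 ≈ -89.088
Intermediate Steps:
M(a) = -6 + 2*a² (M(a) = (a² + a²) - 6 = 2*a² - 6 = -6 + 2*a²)
W = 26 (W = 7 + (3/1 + 4*4) = 7 + (3*1 + 16) = 7 + (3 + 16) = 7 + 19 = 26)
B = 13/6 (B = 26/(-6 + 2*(-3)²) = 26/(-6 + 2*9) = 26/(-6 + 18) = 26/12 = 26*(1/12) = 13/6 ≈ 2.1667)
814753/(((B*21)*(-201))) = 814753/((((13/6)*21)*(-201))) = 814753/(((91/2)*(-201))) = 814753/(-18291/2) = 814753*(-2/18291) = -1629506/18291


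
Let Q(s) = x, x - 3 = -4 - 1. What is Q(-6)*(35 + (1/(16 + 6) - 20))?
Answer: -331/11 ≈ -30.091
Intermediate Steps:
x = -2 (x = 3 + (-4 - 1) = 3 - 5 = -2)
Q(s) = -2
Q(-6)*(35 + (1/(16 + 6) - 20)) = -2*(35 + (1/(16 + 6) - 20)) = -2*(35 + (1/22 - 20)) = -2*(35 - 439/22) = -2*331/22 = -331/11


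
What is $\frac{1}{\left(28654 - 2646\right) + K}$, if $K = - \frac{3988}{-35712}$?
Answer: $\frac{8928}{232200421} \approx 3.845 \cdot 10^{-5}$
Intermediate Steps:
$K = \frac{997}{8928}$ ($K = \left(-3988\right) \left(- \frac{1}{35712}\right) = \frac{997}{8928} \approx 0.11167$)
$\frac{1}{\left(28654 - 2646\right) + K} = \frac{1}{\left(28654 - 2646\right) + \frac{997}{8928}} = \frac{1}{26008 + \frac{997}{8928}} = \frac{1}{\frac{232200421}{8928}} = \frac{8928}{232200421}$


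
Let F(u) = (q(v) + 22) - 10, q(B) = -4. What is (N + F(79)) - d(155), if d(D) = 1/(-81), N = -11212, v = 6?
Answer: -907523/81 ≈ -11204.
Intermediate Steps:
d(D) = -1/81
F(u) = 8 (F(u) = (-4 + 22) - 10 = 18 - 10 = 8)
(N + F(79)) - d(155) = (-11212 + 8) - 1*(-1/81) = -11204 + 1/81 = -907523/81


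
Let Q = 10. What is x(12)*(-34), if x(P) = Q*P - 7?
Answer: -3842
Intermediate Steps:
x(P) = -7 + 10*P (x(P) = 10*P - 7 = -7 + 10*P)
x(12)*(-34) = (-7 + 10*12)*(-34) = (-7 + 120)*(-34) = 113*(-34) = -3842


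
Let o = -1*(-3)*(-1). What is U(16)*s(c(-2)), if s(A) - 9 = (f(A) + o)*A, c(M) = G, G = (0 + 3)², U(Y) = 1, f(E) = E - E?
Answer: -18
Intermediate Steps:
f(E) = 0
G = 9 (G = 3² = 9)
o = -3 (o = 3*(-1) = -3)
c(M) = 9
s(A) = 9 - 3*A (s(A) = 9 + (0 - 3)*A = 9 - 3*A)
U(16)*s(c(-2)) = 1*(9 - 3*9) = 1*(9 - 27) = 1*(-18) = -18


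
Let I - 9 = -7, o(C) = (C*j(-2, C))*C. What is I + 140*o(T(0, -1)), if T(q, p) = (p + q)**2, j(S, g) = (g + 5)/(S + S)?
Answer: -208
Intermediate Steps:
j(S, g) = (5 + g)/(2*S) (j(S, g) = (5 + g)/((2*S)) = (5 + g)*(1/(2*S)) = (5 + g)/(2*S))
o(C) = C**2*(-5/4 - C/4) (o(C) = (C*((1/2)*(5 + C)/(-2)))*C = (C*((1/2)*(-1/2)*(5 + C)))*C = (C*(-5/4 - C/4))*C = C**2*(-5/4 - C/4))
I = 2 (I = 9 - 7 = 2)
I + 140*o(T(0, -1)) = 2 + 140*(((-1 + 0)**2)**2*(-5 - (-1 + 0)**2)/4) = 2 + 140*(((-1)**2)**2*(-5 - 1*(-1)**2)/4) = 2 + 140*((1/4)*1**2*(-5 - 1*1)) = 2 + 140*((1/4)*1*(-5 - 1)) = 2 + 140*((1/4)*1*(-6)) = 2 + 140*(-3/2) = 2 - 210 = -208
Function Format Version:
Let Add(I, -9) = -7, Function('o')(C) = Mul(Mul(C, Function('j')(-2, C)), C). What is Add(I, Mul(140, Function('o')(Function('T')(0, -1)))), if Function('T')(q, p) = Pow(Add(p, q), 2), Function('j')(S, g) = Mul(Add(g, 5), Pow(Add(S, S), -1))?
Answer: -208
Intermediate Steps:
Function('j')(S, g) = Mul(Rational(1, 2), Pow(S, -1), Add(5, g)) (Function('j')(S, g) = Mul(Add(5, g), Pow(Mul(2, S), -1)) = Mul(Add(5, g), Mul(Rational(1, 2), Pow(S, -1))) = Mul(Rational(1, 2), Pow(S, -1), Add(5, g)))
Function('o')(C) = Mul(Pow(C, 2), Add(Rational(-5, 4), Mul(Rational(-1, 4), C))) (Function('o')(C) = Mul(Mul(C, Mul(Rational(1, 2), Pow(-2, -1), Add(5, C))), C) = Mul(Mul(C, Mul(Rational(1, 2), Rational(-1, 2), Add(5, C))), C) = Mul(Mul(C, Add(Rational(-5, 4), Mul(Rational(-1, 4), C))), C) = Mul(Pow(C, 2), Add(Rational(-5, 4), Mul(Rational(-1, 4), C))))
I = 2 (I = Add(9, -7) = 2)
Add(I, Mul(140, Function('o')(Function('T')(0, -1)))) = Add(2, Mul(140, Mul(Rational(1, 4), Pow(Pow(Add(-1, 0), 2), 2), Add(-5, Mul(-1, Pow(Add(-1, 0), 2)))))) = Add(2, Mul(140, Mul(Rational(1, 4), Pow(Pow(-1, 2), 2), Add(-5, Mul(-1, Pow(-1, 2)))))) = Add(2, Mul(140, Mul(Rational(1, 4), Pow(1, 2), Add(-5, Mul(-1, 1))))) = Add(2, Mul(140, Mul(Rational(1, 4), 1, Add(-5, -1)))) = Add(2, Mul(140, Mul(Rational(1, 4), 1, -6))) = Add(2, Mul(140, Rational(-3, 2))) = Add(2, -210) = -208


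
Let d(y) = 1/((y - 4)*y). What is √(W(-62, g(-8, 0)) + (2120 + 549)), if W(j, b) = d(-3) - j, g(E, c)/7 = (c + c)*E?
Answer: 2*√301098/21 ≈ 52.259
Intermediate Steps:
d(y) = 1/(y*(-4 + y)) (d(y) = 1/((-4 + y)*y) = 1/(y*(-4 + y)))
g(E, c) = 14*E*c (g(E, c) = 7*((c + c)*E) = 7*((2*c)*E) = 7*(2*E*c) = 14*E*c)
W(j, b) = 1/21 - j (W(j, b) = 1/((-3)*(-4 - 3)) - j = -⅓/(-7) - j = -⅓*(-⅐) - j = 1/21 - j)
√(W(-62, g(-8, 0)) + (2120 + 549)) = √((1/21 - 1*(-62)) + (2120 + 549)) = √((1/21 + 62) + 2669) = √(1303/21 + 2669) = √(57352/21) = 2*√301098/21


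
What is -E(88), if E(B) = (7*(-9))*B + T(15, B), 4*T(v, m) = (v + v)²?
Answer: 5319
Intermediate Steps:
T(v, m) = v² (T(v, m) = (v + v)²/4 = (2*v)²/4 = (4*v²)/4 = v²)
E(B) = 225 - 63*B (E(B) = (7*(-9))*B + 15² = -63*B + 225 = 225 - 63*B)
-E(88) = -(225 - 63*88) = -(225 - 5544) = -1*(-5319) = 5319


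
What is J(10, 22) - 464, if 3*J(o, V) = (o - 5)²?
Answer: -1367/3 ≈ -455.67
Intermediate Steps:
J(o, V) = (-5 + o)²/3 (J(o, V) = (o - 5)²/3 = (-5 + o)²/3)
J(10, 22) - 464 = (-5 + 10)²/3 - 464 = (⅓)*5² - 464 = (⅓)*25 - 464 = 25/3 - 464 = -1367/3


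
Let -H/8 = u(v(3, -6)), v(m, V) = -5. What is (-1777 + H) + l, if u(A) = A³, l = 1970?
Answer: 1193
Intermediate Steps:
H = 1000 (H = -8*(-5)³ = -8*(-125) = 1000)
(-1777 + H) + l = (-1777 + 1000) + 1970 = -777 + 1970 = 1193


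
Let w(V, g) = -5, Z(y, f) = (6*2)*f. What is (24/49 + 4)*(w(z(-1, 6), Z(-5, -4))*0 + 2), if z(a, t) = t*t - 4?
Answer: 440/49 ≈ 8.9796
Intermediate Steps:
Z(y, f) = 12*f
z(a, t) = -4 + t² (z(a, t) = t² - 4 = -4 + t²)
(24/49 + 4)*(w(z(-1, 6), Z(-5, -4))*0 + 2) = (24/49 + 4)*(-5*0 + 2) = (24*(1/49) + 4)*(0 + 2) = (24/49 + 4)*2 = (220/49)*2 = 440/49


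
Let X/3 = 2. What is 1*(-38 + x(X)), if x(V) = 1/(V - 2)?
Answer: -151/4 ≈ -37.750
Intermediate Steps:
X = 6 (X = 3*2 = 6)
x(V) = 1/(-2 + V)
1*(-38 + x(X)) = 1*(-38 + 1/(-2 + 6)) = 1*(-38 + 1/4) = 1*(-38 + ¼) = 1*(-151/4) = -151/4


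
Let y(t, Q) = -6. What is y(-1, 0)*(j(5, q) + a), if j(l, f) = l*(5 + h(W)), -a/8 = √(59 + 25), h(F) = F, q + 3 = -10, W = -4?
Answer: -30 + 96*√21 ≈ 409.93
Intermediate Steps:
q = -13 (q = -3 - 10 = -13)
a = -16*√21 (a = -8*√(59 + 25) = -16*√21 ≈ -73.321)
j(l, f) = l (j(l, f) = l*(5 - 4) = l*1 = l)
y(-1, 0)*(j(5, q) + a) = -6*(5 - 16*√21) = -30 + 96*√21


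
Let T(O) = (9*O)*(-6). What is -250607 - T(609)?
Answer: -217721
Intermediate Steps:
T(O) = -54*O
-250607 - T(609) = -250607 - (-54)*609 = -250607 - 1*(-32886) = -250607 + 32886 = -217721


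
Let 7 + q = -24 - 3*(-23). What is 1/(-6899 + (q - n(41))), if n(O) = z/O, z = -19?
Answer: -41/281282 ≈ -0.00014576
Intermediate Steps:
n(O) = -19/O
q = 38 (q = -7 + (-24 - 3*(-23)) = -7 + (-24 + 69) = -7 + 45 = 38)
1/(-6899 + (q - n(41))) = 1/(-6899 + (38 - (-19)/41)) = 1/(-6899 + (38 - 1*(-19/41))) = 1/(-6899 + (38 + 19/41)) = 1/(-6899 + 1577/41) = 1/(-281282/41) = -41/281282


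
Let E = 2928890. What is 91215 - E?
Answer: -2837675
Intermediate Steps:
91215 - E = 91215 - 1*2928890 = 91215 - 2928890 = -2837675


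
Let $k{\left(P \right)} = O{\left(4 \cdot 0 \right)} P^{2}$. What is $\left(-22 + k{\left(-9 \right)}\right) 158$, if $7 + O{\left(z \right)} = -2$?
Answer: $-118658$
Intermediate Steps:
$O{\left(z \right)} = -9$ ($O{\left(z \right)} = -7 - 2 = -9$)
$k{\left(P \right)} = - 9 P^{2}$
$\left(-22 + k{\left(-9 \right)}\right) 158 = \left(-22 - 9 \left(-9\right)^{2}\right) 158 = \left(-22 - 729\right) 158 = \left(-751\right) 158 = -118658$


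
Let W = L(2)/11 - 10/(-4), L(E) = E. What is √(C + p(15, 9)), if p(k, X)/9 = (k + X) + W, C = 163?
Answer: 7*√3982/22 ≈ 20.078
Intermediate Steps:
W = 59/22 (W = 2/11 - 10/(-4) = 2*(1/11) - 10*(-¼) = 2/11 + 5/2 = 59/22 ≈ 2.6818)
p(k, X) = 531/22 + 9*X + 9*k (p(k, X) = 9*((k + X) + 59/22) = 9*((X + k) + 59/22) = 9*(59/22 + X + k) = 531/22 + 9*X + 9*k)
√(C + p(15, 9)) = √(163 + (531/22 + 9*9 + 9*15)) = √(163 + (531/22 + 81 + 135)) = √(163 + 5283/22) = √(8869/22) = 7*√3982/22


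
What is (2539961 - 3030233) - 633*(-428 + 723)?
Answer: -677007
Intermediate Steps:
(2539961 - 3030233) - 633*(-428 + 723) = -490272 - 633*295 = -490272 - 186735 = -677007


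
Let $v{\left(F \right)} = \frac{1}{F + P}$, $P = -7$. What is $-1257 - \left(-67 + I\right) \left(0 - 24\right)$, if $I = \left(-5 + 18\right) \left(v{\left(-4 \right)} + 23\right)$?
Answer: $\frac{47109}{11} \approx 4282.6$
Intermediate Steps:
$v{\left(F \right)} = \frac{1}{-7 + F}$ ($v{\left(F \right)} = \frac{1}{F - 7} = \frac{1}{-7 + F}$)
$I = \frac{3276}{11}$ ($I = \left(-5 + 18\right) \left(\frac{1}{-7 - 4} + 23\right) = 13 \left(\frac{1}{-11} + 23\right) = 13 \left(- \frac{1}{11} + 23\right) = 13 \cdot \frac{252}{11} = \frac{3276}{11} \approx 297.82$)
$-1257 - \left(-67 + I\right) \left(0 - 24\right) = -1257 - \left(-67 + \frac{3276}{11}\right) \left(0 - 24\right) = -1257 - \frac{2539}{11} \left(-24\right) = -1257 - - \frac{60936}{11} = -1257 + \frac{60936}{11} = \frac{47109}{11}$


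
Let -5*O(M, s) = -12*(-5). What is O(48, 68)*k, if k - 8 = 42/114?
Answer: -1908/19 ≈ -100.42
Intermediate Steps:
O(M, s) = -12 (O(M, s) = -(-12)*(-5)/5 = -1/5*60 = -12)
k = 159/19 (k = 8 + 42/114 = 8 + 42*(1/114) = 8 + 7/19 = 159/19 ≈ 8.3684)
O(48, 68)*k = -12*159/19 = -1908/19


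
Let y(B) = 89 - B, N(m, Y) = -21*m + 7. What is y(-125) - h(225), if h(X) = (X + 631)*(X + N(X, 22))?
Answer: 3846222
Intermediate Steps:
N(m, Y) = 7 - 21*m
h(X) = (7 - 20*X)*(631 + X) (h(X) = (X + 631)*(X + (7 - 21*X)) = (631 + X)*(7 - 20*X) = (7 - 20*X)*(631 + X))
y(-125) - h(225) = (89 - 1*(-125)) - (4417 - 12613*225 - 20*225²) = (89 + 125) - (4417 - 2837925 - 20*50625) = 214 - (4417 - 2837925 - 1012500) = 214 - 1*(-3846008) = 214 + 3846008 = 3846222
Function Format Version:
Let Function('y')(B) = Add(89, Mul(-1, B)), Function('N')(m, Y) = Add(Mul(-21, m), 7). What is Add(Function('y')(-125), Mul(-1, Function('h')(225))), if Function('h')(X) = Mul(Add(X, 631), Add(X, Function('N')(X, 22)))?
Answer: 3846222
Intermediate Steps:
Function('N')(m, Y) = Add(7, Mul(-21, m))
Function('h')(X) = Mul(Add(7, Mul(-20, X)), Add(631, X)) (Function('h')(X) = Mul(Add(X, 631), Add(X, Add(7, Mul(-21, X)))) = Mul(Add(631, X), Add(7, Mul(-20, X))) = Mul(Add(7, Mul(-20, X)), Add(631, X)))
Add(Function('y')(-125), Mul(-1, Function('h')(225))) = Add(Add(89, Mul(-1, -125)), Mul(-1, Add(4417, Mul(-12613, 225), Mul(-20, Pow(225, 2))))) = Add(Add(89, 125), Mul(-1, Add(4417, -2837925, Mul(-20, 50625)))) = Add(214, Mul(-1, Add(4417, -2837925, -1012500))) = Add(214, Mul(-1, -3846008)) = Add(214, 3846008) = 3846222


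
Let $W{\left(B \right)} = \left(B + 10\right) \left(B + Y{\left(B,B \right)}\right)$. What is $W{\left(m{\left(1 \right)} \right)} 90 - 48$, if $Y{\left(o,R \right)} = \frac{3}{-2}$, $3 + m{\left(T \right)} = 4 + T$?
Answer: $492$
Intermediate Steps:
$m{\left(T \right)} = 1 + T$ ($m{\left(T \right)} = -3 + \left(4 + T\right) = 1 + T$)
$Y{\left(o,R \right)} = - \frac{3}{2}$ ($Y{\left(o,R \right)} = 3 \left(- \frac{1}{2}\right) = - \frac{3}{2}$)
$W{\left(B \right)} = \left(10 + B\right) \left(- \frac{3}{2} + B\right)$ ($W{\left(B \right)} = \left(B + 10\right) \left(B - \frac{3}{2}\right) = \left(10 + B\right) \left(- \frac{3}{2} + B\right)$)
$W{\left(m{\left(1 \right)} \right)} 90 - 48 = \left(-15 + \left(1 + 1\right)^{2} + \frac{17 \left(1 + 1\right)}{2}\right) 90 - 48 = \left(-15 + 2^{2} + \frac{17}{2} \cdot 2\right) 90 - 48 = \left(-15 + 4 + 17\right) 90 - 48 = 6 \cdot 90 - 48 = 540 - 48 = 492$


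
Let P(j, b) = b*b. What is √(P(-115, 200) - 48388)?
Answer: 6*I*√233 ≈ 91.586*I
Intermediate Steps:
P(j, b) = b²
√(P(-115, 200) - 48388) = √(200² - 48388) = √(40000 - 48388) = √(-8388) = 6*I*√233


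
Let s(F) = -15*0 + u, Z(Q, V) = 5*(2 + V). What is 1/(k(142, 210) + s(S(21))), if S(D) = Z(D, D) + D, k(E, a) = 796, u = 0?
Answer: 1/796 ≈ 0.0012563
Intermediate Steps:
Z(Q, V) = 10 + 5*V
S(D) = 10 + 6*D (S(D) = (10 + 5*D) + D = 10 + 6*D)
s(F) = 0 (s(F) = -15*0 + 0 = 0 + 0 = 0)
1/(k(142, 210) + s(S(21))) = 1/(796 + 0) = 1/796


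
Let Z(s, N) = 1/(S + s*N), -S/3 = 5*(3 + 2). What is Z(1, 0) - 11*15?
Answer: -12376/75 ≈ -165.01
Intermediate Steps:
S = -75 (S = -15*(3 + 2) = -15*5 = -3*25 = -75)
Z(s, N) = 1/(-75 + N*s) (Z(s, N) = 1/(-75 + s*N) = 1/(-75 + N*s))
Z(1, 0) - 11*15 = 1/(-75 + 0*1) - 11*15 = 1/(-75 + 0) - 165 = 1/(-75) - 165 = -1/75 - 165 = -12376/75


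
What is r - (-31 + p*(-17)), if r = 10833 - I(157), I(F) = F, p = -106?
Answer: 8905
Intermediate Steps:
r = 10676 (r = 10833 - 1*157 = 10833 - 157 = 10676)
r - (-31 + p*(-17)) = 10676 - (-31 - 106*(-17)) = 10676 - (-31 + 1802) = 10676 - 1*1771 = 10676 - 1771 = 8905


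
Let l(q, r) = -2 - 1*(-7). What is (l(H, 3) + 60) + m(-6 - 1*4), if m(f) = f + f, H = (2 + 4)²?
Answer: 45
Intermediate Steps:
H = 36 (H = 6² = 36)
l(q, r) = 5 (l(q, r) = -2 + 7 = 5)
m(f) = 2*f
(l(H, 3) + 60) + m(-6 - 1*4) = (5 + 60) + 2*(-6 - 1*4) = 65 + 2*(-6 - 4) = 65 + 2*(-10) = 65 - 20 = 45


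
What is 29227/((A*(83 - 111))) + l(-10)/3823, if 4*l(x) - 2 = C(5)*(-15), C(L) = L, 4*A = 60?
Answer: -55871243/802830 ≈ -69.593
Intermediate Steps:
A = 15 (A = (¼)*60 = 15)
l(x) = -73/4 (l(x) = ½ + (5*(-15))/4 = ½ + (¼)*(-75) = ½ - 75/4 = -73/4)
29227/((A*(83 - 111))) + l(-10)/3823 = 29227/((15*(83 - 111))) - 73/4/3823 = 29227/((15*(-28))) - 73/4*1/3823 = 29227/(-420) - 73/15292 = 29227*(-1/420) - 73/15292 = -29227/420 - 73/15292 = -55871243/802830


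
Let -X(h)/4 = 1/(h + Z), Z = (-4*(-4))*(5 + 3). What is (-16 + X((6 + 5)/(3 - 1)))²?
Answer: 18318400/71289 ≈ 256.96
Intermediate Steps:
Z = 128 (Z = 16*8 = 128)
X(h) = -4/(128 + h) (X(h) = -4/(h + 128) = -4/(128 + h))
(-16 + X((6 + 5)/(3 - 1)))² = (-16 - 4/(128 + (6 + 5)/(3 - 1)))² = (-16 - 4/(128 + 11/2))² = (-16 - 4/267/2)² = (-16 - 4*2/267)² = (-16 - 8/267)² = (-4280/267)² = 18318400/71289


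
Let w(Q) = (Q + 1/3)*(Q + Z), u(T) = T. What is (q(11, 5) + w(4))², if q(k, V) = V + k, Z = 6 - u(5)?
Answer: 12769/9 ≈ 1418.8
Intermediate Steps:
Z = 1 (Z = 6 - 1*5 = 6 - 5 = 1)
w(Q) = (1 + Q)*(⅓ + Q) (w(Q) = (Q + 1/3)*(Q + 1) = (Q + ⅓)*(1 + Q) = (⅓ + Q)*(1 + Q) = (1 + Q)*(⅓ + Q))
(q(11, 5) + w(4))² = ((5 + 11) + (⅓ + 4² + (4/3)*4))² = (16 + (⅓ + 16 + 16/3))² = (16 + 65/3)² = (113/3)² = 12769/9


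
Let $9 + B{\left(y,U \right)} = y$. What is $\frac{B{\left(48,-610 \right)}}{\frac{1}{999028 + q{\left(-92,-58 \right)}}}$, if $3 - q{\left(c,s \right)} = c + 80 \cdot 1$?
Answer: $38962677$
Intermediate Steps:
$B{\left(y,U \right)} = -9 + y$
$q{\left(c,s \right)} = -77 - c$ ($q{\left(c,s \right)} = 3 - \left(c + 80 \cdot 1\right) = 3 - \left(c + 80\right) = 3 - \left(80 + c\right) = -77 - c$)
$\frac{B{\left(48,-610 \right)}}{\frac{1}{999028 + q{\left(-92,-58 \right)}}} = \frac{-9 + 48}{\frac{1}{999028 - -15}} = \frac{39}{\frac{1}{999028 + \left(-77 + 92\right)}} = \frac{39}{\frac{1}{999028 + 15}} = \frac{39}{\frac{1}{999043}} = 39 \frac{1}{\frac{1}{999043}} = 39 \cdot 999043 = 38962677$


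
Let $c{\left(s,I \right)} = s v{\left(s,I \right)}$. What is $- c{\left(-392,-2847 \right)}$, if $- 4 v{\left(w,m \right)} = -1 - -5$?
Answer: $-392$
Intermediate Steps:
$v{\left(w,m \right)} = -1$ ($v{\left(w,m \right)} = - \frac{-1 - -5}{4} = - \frac{-1 + 5}{4} = \left(- \frac{1}{4}\right) 4 = -1$)
$c{\left(s,I \right)} = - s$ ($c{\left(s,I \right)} = s \left(-1\right) = - s$)
$- c{\left(-392,-2847 \right)} = - \left(-1\right) \left(-392\right) = \left(-1\right) 392 = -392$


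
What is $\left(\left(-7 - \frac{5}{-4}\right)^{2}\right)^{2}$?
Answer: $\frac{279841}{256} \approx 1093.1$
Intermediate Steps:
$\left(\left(-7 - \frac{5}{-4}\right)^{2}\right)^{2} = \left(\left(-7 - - \frac{5}{4}\right)^{2}\right)^{2} = \left(\left(-7 + \frac{5}{4}\right)^{2}\right)^{2} = \left(\left(- \frac{23}{4}\right)^{2}\right)^{2} = \left(\frac{529}{16}\right)^{2} = \frac{279841}{256}$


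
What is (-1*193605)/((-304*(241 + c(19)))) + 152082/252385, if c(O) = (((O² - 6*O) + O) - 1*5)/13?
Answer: 113161932951/37200683680 ≈ 3.0419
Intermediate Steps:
c(O) = -5/13 - 5*O/13 + O²/13 (c(O) = ((O² - 5*O) - 5)*(1/13) = (-5 + O² - 5*O)*(1/13) = -5/13 - 5*O/13 + O²/13)
(-1*193605)/((-304*(241 + c(19)))) + 152082/252385 = (-1*193605)/((-304*(241 + (-5/13 - 5/13*19 + (1/13)*19²)))) + 152082/252385 = -193605*(-1/(304*(241 + (-5/13 - 95/13 + (1/13)*361)))) + 152082*(1/252385) = -193605*(-1/(304*(241 + (-5/13 - 95/13 + 361/13)))) + 21726/36055 = -193605*(-1/(304*(241 + 261/13))) + 21726/36055 = -193605/((-304*3394/13)) + 21726/36055 = -193605/(-1031776/13) + 21726/36055 = -193605*(-13/1031776) + 21726/36055 = 2516865/1031776 + 21726/36055 = 113161932951/37200683680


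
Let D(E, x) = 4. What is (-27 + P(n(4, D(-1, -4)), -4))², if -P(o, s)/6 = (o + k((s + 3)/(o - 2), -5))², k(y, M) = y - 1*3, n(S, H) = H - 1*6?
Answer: 1687401/64 ≈ 26366.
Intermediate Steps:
n(S, H) = -6 + H (n(S, H) = H - 6 = -6 + H)
k(y, M) = -3 + y (k(y, M) = y - 3 = -3 + y)
P(o, s) = -6*(-3 + o + (3 + s)/(-2 + o))² (P(o, s) = -6*(o + (-3 + (s + 3)/(o - 2)))² = -6*(o + (-3 + (3 + s)/(-2 + o)))² = -6*(-3 + o + (3 + s)/(-2 + o))²)
(-27 + P(n(4, D(-1, -4)), -4))² = (-27 - 6*(3 - 4 + (-3 + (-6 + 4))*(-2 + (-6 + 4)))²/(-2 + (-6 + 4))²)² = (-27 - 6*(3 - 4 + (-3 - 2)*(-2 - 2))²/(-2 - 2)²)² = (-27 - 6*(3 - 4 - 5*(-4))²/(-4)²)² = (-27 - 6*1/16*(3 - 4 + 20)²)² = (-27 - 6*1/16*19²)² = (-27 - 6*1/16*361)² = (-27 - 1083/8)² = (-1299/8)² = 1687401/64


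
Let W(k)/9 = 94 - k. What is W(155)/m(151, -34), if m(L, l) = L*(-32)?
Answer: 549/4832 ≈ 0.11362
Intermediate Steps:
W(k) = 846 - 9*k (W(k) = 9*(94 - k) = 846 - 9*k)
m(L, l) = -32*L
W(155)/m(151, -34) = (846 - 9*155)/((-32*151)) = (846 - 1395)/(-4832) = -549*(-1/4832) = 549/4832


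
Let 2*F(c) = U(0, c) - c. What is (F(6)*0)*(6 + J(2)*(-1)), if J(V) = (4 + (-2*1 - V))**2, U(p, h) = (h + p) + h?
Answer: 0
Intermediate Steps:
U(p, h) = p + 2*h
F(c) = c/2 (F(c) = ((0 + 2*c) - c)/2 = (2*c - c)/2 = c/2)
J(V) = (2 - V)**2 (J(V) = (4 + (-2 - V))**2 = (2 - V)**2)
(F(6)*0)*(6 + J(2)*(-1)) = (((1/2)*6)*0)*(6 + (-2 + 2)**2*(-1)) = (3*0)*(6 + 0**2*(-1)) = 0*(6 + 0*(-1)) = 0*(6 + 0) = 0*6 = 0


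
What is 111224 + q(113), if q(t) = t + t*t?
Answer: 124106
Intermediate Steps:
q(t) = t + t**2
111224 + q(113) = 111224 + 113*(1 + 113) = 111224 + 113*114 = 111224 + 12882 = 124106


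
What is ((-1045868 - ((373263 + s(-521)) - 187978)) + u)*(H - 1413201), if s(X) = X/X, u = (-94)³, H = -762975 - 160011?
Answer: 4816605513006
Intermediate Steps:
H = -922986
u = -830584
s(X) = 1
((-1045868 - ((373263 + s(-521)) - 187978)) + u)*(H - 1413201) = ((-1045868 - ((373263 + 1) - 187978)) - 830584)*(-922986 - 1413201) = ((-1045868 - (373264 - 187978)) - 830584)*(-2336187) = ((-1045868 - 1*185286) - 830584)*(-2336187) = ((-1045868 - 185286) - 830584)*(-2336187) = (-1231154 - 830584)*(-2336187) = -2061738*(-2336187) = 4816605513006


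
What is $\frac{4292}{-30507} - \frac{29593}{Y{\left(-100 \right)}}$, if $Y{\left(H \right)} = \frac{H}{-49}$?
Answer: $- \frac{44237318099}{3050700} \approx -14501.0$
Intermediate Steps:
$Y{\left(H \right)} = - \frac{H}{49}$ ($Y{\left(H \right)} = H \left(- \frac{1}{49}\right) = - \frac{H}{49}$)
$\frac{4292}{-30507} - \frac{29593}{Y{\left(-100 \right)}} = \frac{4292}{-30507} - \frac{29593}{\left(- \frac{1}{49}\right) \left(-100\right)} = 4292 \left(- \frac{1}{30507}\right) - \frac{29593}{\frac{100}{49}} = - \frac{4292}{30507} - \frac{1450057}{100} = - \frac{44237318099}{3050700}$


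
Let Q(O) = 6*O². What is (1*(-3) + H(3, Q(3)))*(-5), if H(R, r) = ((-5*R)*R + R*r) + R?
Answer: -585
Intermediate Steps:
H(R, r) = R - 5*R² + R*r (H(R, r) = (-5*R² + R*r) + R = R - 5*R² + R*r)
(1*(-3) + H(3, Q(3)))*(-5) = (1*(-3) + 3*(1 + 6*3² - 5*3))*(-5) = (-3 + 3*(1 + 6*9 - 15))*(-5) = (-3 + 3*(1 + 54 - 15))*(-5) = (-3 + 3*40)*(-5) = (-3 + 120)*(-5) = 117*(-5) = -585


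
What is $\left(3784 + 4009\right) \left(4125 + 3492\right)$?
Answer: $59359281$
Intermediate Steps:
$\left(3784 + 4009\right) \left(4125 + 3492\right) = 7793 \cdot 7617 = 59359281$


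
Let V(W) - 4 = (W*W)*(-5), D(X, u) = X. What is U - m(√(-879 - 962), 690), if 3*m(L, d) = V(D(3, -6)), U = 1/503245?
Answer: 20633048/1509735 ≈ 13.667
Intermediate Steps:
V(W) = 4 - 5*W² (V(W) = 4 + (W*W)*(-5) = 4 + W²*(-5) = 4 - 5*W²)
U = 1/503245 ≈ 1.9871e-6
m(L, d) = -41/3 (m(L, d) = (4 - 5*3²)/3 = (4 - 5*9)/3 = (4 - 45)/3 = (⅓)*(-41) = -41/3)
U - m(√(-879 - 962), 690) = 1/503245 - 1*(-41/3) = 1/503245 + 41/3 = 20633048/1509735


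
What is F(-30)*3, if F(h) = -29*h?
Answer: 2610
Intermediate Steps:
F(-30)*3 = -29*(-30)*3 = 870*3 = 2610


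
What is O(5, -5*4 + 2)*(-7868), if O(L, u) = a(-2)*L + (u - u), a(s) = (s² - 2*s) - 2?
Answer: -236040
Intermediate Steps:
a(s) = -2 + s² - 2*s
O(L, u) = 6*L (O(L, u) = (-2 + (-2)² - 2*(-2))*L + (u - u) = (-2 + 4 + 4)*L + 0 = 6*L + 0 = 6*L)
O(5, -5*4 + 2)*(-7868) = (6*5)*(-7868) = 30*(-7868) = -236040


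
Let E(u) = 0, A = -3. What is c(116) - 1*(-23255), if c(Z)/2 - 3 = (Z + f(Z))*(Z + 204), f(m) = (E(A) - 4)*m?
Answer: -199459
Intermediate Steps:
f(m) = -4*m (f(m) = (0 - 4)*m = -4*m)
c(Z) = 6 - 6*Z*(204 + Z) (c(Z) = 6 + 2*((Z - 4*Z)*(Z + 204)) = 6 + 2*((-3*Z)*(204 + Z)) = 6 + 2*(-3*Z*(204 + Z)) = 6 - 6*Z*(204 + Z))
c(116) - 1*(-23255) = (6 - 1224*116 - 6*116²) - 1*(-23255) = (6 - 141984 - 6*13456) + 23255 = (6 - 141984 - 80736) + 23255 = -222714 + 23255 = -199459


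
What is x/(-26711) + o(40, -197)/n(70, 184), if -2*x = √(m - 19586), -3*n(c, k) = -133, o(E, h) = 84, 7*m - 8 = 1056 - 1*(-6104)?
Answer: 36/19 + I*√18562/53422 ≈ 1.8947 + 0.0025503*I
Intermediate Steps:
m = 1024 (m = 8/7 + (1056 - 1*(-6104))/7 = 8/7 + (1056 + 6104)/7 = 8/7 + (⅐)*7160 = 8/7 + 7160/7 = 1024)
n(c, k) = 133/3 (n(c, k) = -⅓*(-133) = 133/3)
x = -I*√18562/2 (x = -√(1024 - 19586)/2 = -I*√18562/2 ≈ -68.121*I)
x/(-26711) + o(40, -197)/n(70, 184) = -I*√18562/2/(-26711) + 84/(133/3) = -I*√18562/2*(-1/26711) + 84*(3/133) = I*√18562/53422 + 36/19 = 36/19 + I*√18562/53422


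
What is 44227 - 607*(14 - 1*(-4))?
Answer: 33301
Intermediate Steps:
44227 - 607*(14 - 1*(-4)) = 44227 - 607*(14 + 4) = 44227 - 607*18 = 44227 - 1*10926 = 44227 - 10926 = 33301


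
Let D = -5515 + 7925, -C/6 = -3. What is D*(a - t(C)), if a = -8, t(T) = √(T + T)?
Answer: -33740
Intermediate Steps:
C = 18 (C = -6*(-3) = 18)
t(T) = √2*√T (t(T) = √(2*T) = √2*√T)
D = 2410
D*(a - t(C)) = 2410*(-8 - √2*√18) = 2410*(-8 - √2*3*√2) = 2410*(-8 - 1*6) = 2410*(-8 - 6) = 2410*(-14) = -33740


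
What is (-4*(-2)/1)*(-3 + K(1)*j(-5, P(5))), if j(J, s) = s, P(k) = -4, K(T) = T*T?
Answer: -56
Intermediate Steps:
K(T) = T**2
(-4*(-2)/1)*(-3 + K(1)*j(-5, P(5))) = (-4*(-2)/1)*(-3 + 1**2*(-4)) = (8*1)*(-3 + 1*(-4)) = 8*(-3 - 4) = 8*(-7) = -56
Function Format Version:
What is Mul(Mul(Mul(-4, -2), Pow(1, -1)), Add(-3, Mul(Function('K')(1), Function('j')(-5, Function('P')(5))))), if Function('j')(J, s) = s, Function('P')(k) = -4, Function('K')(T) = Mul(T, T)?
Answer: -56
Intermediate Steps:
Function('K')(T) = Pow(T, 2)
Mul(Mul(Mul(-4, -2), Pow(1, -1)), Add(-3, Mul(Function('K')(1), Function('j')(-5, Function('P')(5))))) = Mul(Mul(Mul(-4, -2), Pow(1, -1)), Add(-3, Mul(Pow(1, 2), -4))) = Mul(Mul(8, 1), Add(-3, Mul(1, -4))) = Mul(8, Add(-3, -4)) = Mul(8, -7) = -56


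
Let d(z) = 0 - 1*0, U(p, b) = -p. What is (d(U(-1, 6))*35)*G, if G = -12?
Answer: 0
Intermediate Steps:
d(z) = 0 (d(z) = 0 + 0 = 0)
(d(U(-1, 6))*35)*G = (0*35)*(-12) = 0*(-12) = 0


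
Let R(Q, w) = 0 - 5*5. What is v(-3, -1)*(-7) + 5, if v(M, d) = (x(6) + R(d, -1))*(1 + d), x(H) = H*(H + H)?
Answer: 5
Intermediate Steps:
x(H) = 2*H**2 (x(H) = H*(2*H) = 2*H**2)
R(Q, w) = -25 (R(Q, w) = 0 - 25 = -25)
v(M, d) = 47 + 47*d (v(M, d) = (2*6**2 - 25)*(1 + d) = (2*36 - 25)*(1 + d) = (72 - 25)*(1 + d) = 47*(1 + d) = 47 + 47*d)
v(-3, -1)*(-7) + 5 = (47 + 47*(-1))*(-7) + 5 = (47 - 47)*(-7) + 5 = 0*(-7) + 5 = 0 + 5 = 5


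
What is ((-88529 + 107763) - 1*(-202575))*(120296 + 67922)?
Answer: 41748446362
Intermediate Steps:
((-88529 + 107763) - 1*(-202575))*(120296 + 67922) = (19234 + 202575)*188218 = 221809*188218 = 41748446362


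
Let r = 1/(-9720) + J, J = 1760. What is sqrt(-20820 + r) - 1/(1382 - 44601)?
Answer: 1/43219 + I*sqrt(5557896030)/540 ≈ 2.3138e-5 + 138.06*I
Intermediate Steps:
r = 17107199/9720 (r = 1/(-9720) + 1760 = -1/9720 + 1760 = 17107199/9720 ≈ 1760.0)
sqrt(-20820 + r) - 1/(1382 - 44601) = sqrt(-20820 + 17107199/9720) - 1/(1382 - 44601) = sqrt(-185263201/9720) - 1/(-43219) = I*sqrt(5557896030)/540 - 1*(-1/43219) = I*sqrt(5557896030)/540 + 1/43219 = 1/43219 + I*sqrt(5557896030)/540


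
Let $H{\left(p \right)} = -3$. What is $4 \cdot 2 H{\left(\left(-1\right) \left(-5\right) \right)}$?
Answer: $-24$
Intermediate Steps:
$4 \cdot 2 H{\left(\left(-1\right) \left(-5\right) \right)} = 4 \cdot 2 \left(-3\right) = 8 \left(-3\right) = -24$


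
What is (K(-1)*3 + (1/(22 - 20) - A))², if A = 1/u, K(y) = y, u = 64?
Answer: 25921/4096 ≈ 6.3284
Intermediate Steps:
A = 1/64 ≈ 0.015625
(K(-1)*3 + (1/(22 - 20) - A))² = (-1*3 + (1/(22 - 20) - 1*1/64))² = (-3 + (1/2 - 1/64))² = (-3 + (½ - 1/64))² = (-3 + 31/64)² = (-161/64)² = 25921/4096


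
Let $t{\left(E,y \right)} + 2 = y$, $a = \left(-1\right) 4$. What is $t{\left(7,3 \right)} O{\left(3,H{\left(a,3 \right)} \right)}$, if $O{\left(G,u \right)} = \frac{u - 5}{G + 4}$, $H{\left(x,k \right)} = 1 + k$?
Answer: $- \frac{1}{7} \approx -0.14286$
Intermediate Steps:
$a = -4$
$t{\left(E,y \right)} = -2 + y$
$O{\left(G,u \right)} = \frac{-5 + u}{4 + G}$
$t{\left(7,3 \right)} O{\left(3,H{\left(a,3 \right)} \right)} = \left(-2 + 3\right) \frac{-5 + \left(1 + 3\right)}{4 + 3} = 1 \frac{-5 + 4}{7} = 1 \cdot \frac{1}{7} \left(-1\right) = 1 \left(- \frac{1}{7}\right) = - \frac{1}{7}$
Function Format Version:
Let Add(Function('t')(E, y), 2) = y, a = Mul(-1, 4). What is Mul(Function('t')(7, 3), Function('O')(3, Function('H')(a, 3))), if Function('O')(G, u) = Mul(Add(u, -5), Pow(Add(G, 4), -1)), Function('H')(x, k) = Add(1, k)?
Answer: Rational(-1, 7) ≈ -0.14286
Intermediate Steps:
a = -4
Function('t')(E, y) = Add(-2, y)
Function('O')(G, u) = Mul(Pow(Add(4, G), -1), Add(-5, u)) (Function('O')(G, u) = Mul(Add(-5, u), Pow(Add(4, G), -1)) = Mul(Pow(Add(4, G), -1), Add(-5, u)))
Mul(Function('t')(7, 3), Function('O')(3, Function('H')(a, 3))) = Mul(Add(-2, 3), Mul(Pow(Add(4, 3), -1), Add(-5, Add(1, 3)))) = Mul(1, Mul(Pow(7, -1), Add(-5, 4))) = Mul(1, Mul(Rational(1, 7), -1)) = Mul(1, Rational(-1, 7)) = Rational(-1, 7)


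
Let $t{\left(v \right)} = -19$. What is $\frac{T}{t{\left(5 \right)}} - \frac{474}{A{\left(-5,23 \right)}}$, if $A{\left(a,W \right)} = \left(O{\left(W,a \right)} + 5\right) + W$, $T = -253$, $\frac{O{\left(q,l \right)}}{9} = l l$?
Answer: $\frac{55003}{4807} \approx 11.442$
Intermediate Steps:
$O{\left(q,l \right)} = 9 l^{2}$ ($O{\left(q,l \right)} = 9 l l = 9 l^{2}$)
$A{\left(a,W \right)} = 5 + W + 9 a^{2}$ ($A{\left(a,W \right)} = \left(9 a^{2} + 5\right) + W = \left(5 + 9 a^{2}\right) + W = 5 + W + 9 a^{2}$)
$\frac{T}{t{\left(5 \right)}} - \frac{474}{A{\left(-5,23 \right)}} = - \frac{253}{-19} - \frac{474}{5 + 23 + 9 \left(-5\right)^{2}} = \left(-253\right) \left(- \frac{1}{19}\right) - \frac{474}{5 + 23 + 9 \cdot 25} = \frac{253}{19} - \frac{474}{5 + 23 + 225} = \frac{253}{19} - \frac{474}{253} = \frac{55003}{4807}$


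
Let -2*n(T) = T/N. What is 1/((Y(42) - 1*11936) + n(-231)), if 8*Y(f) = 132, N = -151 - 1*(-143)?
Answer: -16/190943 ≈ -8.3795e-5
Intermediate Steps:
N = -8 (N = -151 + 143 = -8)
Y(f) = 33/2 (Y(f) = (1/8)*132 = 33/2)
n(T) = T/16 (n(T) = -T/(2*(-8)) = -T*(-1)/(2*8) = -(-1)*T/16 = T/16)
1/((Y(42) - 1*11936) + n(-231)) = 1/((33/2 - 1*11936) + (1/16)*(-231)) = 1/((33/2 - 11936) - 231/16) = 1/(-23839/2 - 231/16) = 1/(-190943/16) = -16/190943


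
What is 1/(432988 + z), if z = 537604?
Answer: 1/970592 ≈ 1.0303e-6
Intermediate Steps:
1/(432988 + z) = 1/(432988 + 537604) = 1/970592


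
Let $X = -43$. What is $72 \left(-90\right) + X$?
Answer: $-6523$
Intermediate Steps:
$72 \left(-90\right) + X = 72 \left(-90\right) - 43 = -6480 - 43 = -6523$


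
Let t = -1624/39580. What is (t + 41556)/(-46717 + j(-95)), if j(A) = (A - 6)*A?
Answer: -205598107/183661095 ≈ -1.1194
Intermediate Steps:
j(A) = A*(-6 + A) (j(A) = (-6 + A)*A = A*(-6 + A))
t = -406/9895 (t = -1624*1/39580 = -406/9895 ≈ -0.041031)
(t + 41556)/(-46717 + j(-95)) = (-406/9895 + 41556)/(-46717 - 95*(-6 - 95)) = 411196214/(9895*(-46717 - 95*(-101))) = 411196214/(9895*(-46717 + 9595)) = (411196214/9895)/(-37122) = (411196214/9895)*(-1/37122) = -205598107/183661095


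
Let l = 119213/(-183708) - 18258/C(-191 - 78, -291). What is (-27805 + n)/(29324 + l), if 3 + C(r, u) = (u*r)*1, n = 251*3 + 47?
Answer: -6472165660884/7027738427579 ≈ -0.92095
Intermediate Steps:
n = 800 (n = 753 + 47 = 800)
C(r, u) = -3 + r*u (C(r, u) = -3 + (u*r)*1 = -3 + (r*u)*1 = -3 + r*u)
l = -1057138121/1198327284 (l = 119213/(-183708) - 18258/(-3 + (-191 - 78)*(-291)) = 119213*(-1/183708) - 18258/(-3 - 269*(-291)) = -119213/183708 - 18258/(-3 + 78279) = -119213/183708 - 18258/78276 = -119213/183708 - 18258*1/78276 = -119213/183708 - 3043/13046 = -1057138121/1198327284 ≈ -0.88218)
(-27805 + n)/(29324 + l) = (-27805 + 800)/(29324 - 1057138121/1198327284) = -27005/35138692137895/1198327284 = -27005*1198327284/35138692137895 = -6472165660884/7027738427579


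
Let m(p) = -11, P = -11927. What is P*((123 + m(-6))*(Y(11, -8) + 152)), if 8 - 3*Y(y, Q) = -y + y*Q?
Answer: -752068912/3 ≈ -2.5069e+8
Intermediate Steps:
Y(y, Q) = 8/3 + y/3 - Q*y/3 (Y(y, Q) = 8/3 - (-y + y*Q)/3 = 8/3 - (-y + Q*y)/3 = 8/3 + (y/3 - Q*y/3) = 8/3 + y/3 - Q*y/3)
P*((123 + m(-6))*(Y(11, -8) + 152)) = -11927*(123 - 11)*((8/3 + (⅓)*11 - ⅓*(-8)*11) + 152) = -1335824*((8/3 + 11/3 + 88/3) + 152) = -1335824*(107/3 + 152) = -1335824*563/3 = -11927*63056/3 = -752068912/3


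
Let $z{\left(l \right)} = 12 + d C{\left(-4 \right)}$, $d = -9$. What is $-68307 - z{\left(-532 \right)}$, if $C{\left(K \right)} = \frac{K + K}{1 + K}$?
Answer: $-68295$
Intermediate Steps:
$C{\left(K \right)} = \frac{2 K}{1 + K}$
$z{\left(l \right)} = -12$ ($z{\left(l \right)} = 12 - 9 \cdot 2 \left(-4\right) \frac{1}{1 - 4} = 12 - 9 \cdot 2 \left(-4\right) \frac{1}{-3} = 12 - 9 \cdot 2 \left(-4\right) \left(- \frac{1}{3}\right) = 12 - 24 = -12$)
$-68307 - z{\left(-532 \right)} = -68307 - -12 = -68307 + 12 = -68295$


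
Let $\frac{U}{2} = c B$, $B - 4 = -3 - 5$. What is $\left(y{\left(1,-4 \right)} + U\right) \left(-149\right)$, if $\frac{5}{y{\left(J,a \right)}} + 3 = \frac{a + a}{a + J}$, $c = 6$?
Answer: $9387$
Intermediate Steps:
$B = -4$ ($B = 4 - 8 = -4$)
$U = -48$ ($U = 2 \cdot 6 \left(-4\right) = 2 \left(-24\right) = -48$)
$y{\left(J,a \right)} = \frac{5}{-3 + \frac{2 a}{J + a}}$ ($y{\left(J,a \right)} = \frac{5}{-3 + \frac{a + a}{a + J}} = \frac{5}{-3 + \frac{2 a}{J + a}}$)
$\left(y{\left(1,-4 \right)} + U\right) \left(-149\right) = \left(\frac{5 \left(\left(-1\right) 1 - -4\right)}{-4 + 3 \cdot 1} - 48\right) \left(-149\right) = \left(\frac{5 \left(-1 + 4\right)}{-4 + 3} - 48\right) \left(-149\right) = \left(5 \frac{1}{-1} \cdot 3 - 48\right) \left(-149\right) = \left(5 \left(-1\right) 3 - 48\right) \left(-149\right) = \left(-15 - 48\right) \left(-149\right) = \left(-63\right) \left(-149\right) = 9387$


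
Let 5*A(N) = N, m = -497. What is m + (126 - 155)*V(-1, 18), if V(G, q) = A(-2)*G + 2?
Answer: -2833/5 ≈ -566.60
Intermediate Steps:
A(N) = N/5
V(G, q) = 2 - 2*G/5 (V(G, q) = ((⅕)*(-2))*G + 2 = -2*G/5 + 2 = 2 - 2*G/5)
m + (126 - 155)*V(-1, 18) = -497 + (126 - 155)*(2 - ⅖*(-1)) = -497 - 29*(2 + ⅖) = -497 - 29*12/5 = -497 - 348/5 = -2833/5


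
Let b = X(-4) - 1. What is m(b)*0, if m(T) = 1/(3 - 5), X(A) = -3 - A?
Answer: 0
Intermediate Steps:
b = 0 (b = (-3 - 1*(-4)) - 1 = (-3 + 4) - 1 = 1 - 1 = 0)
m(T) = -½ (m(T) = 1/(-2) = -½)
m(b)*0 = -½*0 = 0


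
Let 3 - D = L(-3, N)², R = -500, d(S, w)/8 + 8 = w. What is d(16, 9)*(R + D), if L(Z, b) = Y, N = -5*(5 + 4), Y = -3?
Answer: -4048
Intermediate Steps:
d(S, w) = -64 + 8*w
N = -45 (N = -5*9 = -45)
L(Z, b) = -3
D = -6 (D = 3 - 1*(-3)² = 3 - 1*9 = 3 - 9 = -6)
d(16, 9)*(R + D) = (-64 + 8*9)*(-500 - 6) = (-64 + 72)*(-506) = 8*(-506) = -4048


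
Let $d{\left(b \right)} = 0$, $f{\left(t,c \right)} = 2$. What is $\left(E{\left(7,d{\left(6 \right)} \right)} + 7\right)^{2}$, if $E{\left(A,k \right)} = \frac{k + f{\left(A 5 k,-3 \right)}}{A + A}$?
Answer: $\frac{2500}{49} \approx 51.02$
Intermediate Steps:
$E{\left(A,k \right)} = \frac{2 + k}{2 A}$ ($E{\left(A,k \right)} = \frac{k + 2}{A + A} = \frac{2 + k}{2 A}$)
$\left(E{\left(7,d{\left(6 \right)} \right)} + 7\right)^{2} = \left(\frac{2 + 0}{2 \cdot 7} + 7\right)^{2} = \left(\frac{1}{2} \cdot \frac{1}{7} \cdot 2 + 7\right)^{2} = \left(\frac{1}{7} + 7\right)^{2} = \left(\frac{50}{7}\right)^{2} = \frac{2500}{49}$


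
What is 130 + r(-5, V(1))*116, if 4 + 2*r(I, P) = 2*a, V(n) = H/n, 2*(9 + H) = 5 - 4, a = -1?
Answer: -218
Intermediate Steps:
H = -17/2 (H = -9 + (5 - 4)/2 = -9 + (½)*1 = -9 + ½ = -17/2 ≈ -8.5000)
V(n) = -17/(2*n)
r(I, P) = -3 (r(I, P) = -2 + (2*(-1))/2 = -2 + (½)*(-2) = -2 - 1 = -3)
130 + r(-5, V(1))*116 = 130 - 3*116 = 130 - 348 = -218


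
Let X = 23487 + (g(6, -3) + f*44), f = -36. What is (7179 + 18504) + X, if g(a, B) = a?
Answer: 47592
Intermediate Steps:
X = 21909 (X = 23487 + (6 - 36*44) = 23487 + (6 - 1584) = 23487 - 1578 = 21909)
(7179 + 18504) + X = (7179 + 18504) + 21909 = 25683 + 21909 = 47592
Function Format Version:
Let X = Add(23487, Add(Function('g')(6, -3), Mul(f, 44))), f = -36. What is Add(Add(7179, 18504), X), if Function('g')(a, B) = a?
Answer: 47592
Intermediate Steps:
X = 21909 (X = Add(23487, Add(6, Mul(-36, 44))) = Add(23487, Add(6, -1584)) = Add(23487, -1578) = 21909)
Add(Add(7179, 18504), X) = Add(Add(7179, 18504), 21909) = Add(25683, 21909) = 47592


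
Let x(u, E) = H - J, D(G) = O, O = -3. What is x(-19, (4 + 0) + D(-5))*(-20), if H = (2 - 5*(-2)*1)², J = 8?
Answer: -2720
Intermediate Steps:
D(G) = -3
H = 144 (H = (2 + 10*1)² = (2 + 10)² = 12² = 144)
x(u, E) = 136 (x(u, E) = 144 - 1*8 = 144 - 8 = 136)
x(-19, (4 + 0) + D(-5))*(-20) = 136*(-20) = -2720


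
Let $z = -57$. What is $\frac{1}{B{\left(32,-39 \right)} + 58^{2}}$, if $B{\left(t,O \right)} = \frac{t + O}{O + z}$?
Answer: $\frac{96}{322951} \approx 0.00029726$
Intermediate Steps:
$B{\left(t,O \right)} = \frac{O + t}{-57 + O}$ ($B{\left(t,O \right)} = \frac{t + O}{O - 57} = \frac{O + t}{-57 + O}$)
$\frac{1}{B{\left(32,-39 \right)} + 58^{2}} = \frac{1}{\frac{-39 + 32}{-57 - 39} + 58^{2}} = \frac{1}{\frac{1}{-96} \left(-7\right) + 3364} = \frac{1}{\left(- \frac{1}{96}\right) \left(-7\right) + 3364} = \frac{1}{\frac{7}{96} + 3364} = \frac{1}{\frac{322951}{96}} = \frac{96}{322951}$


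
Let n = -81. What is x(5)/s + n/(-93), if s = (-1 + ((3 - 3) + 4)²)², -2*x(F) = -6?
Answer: 2056/2325 ≈ 0.88430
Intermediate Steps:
x(F) = 3 (x(F) = -½*(-6) = 3)
s = 225 (s = (-1 + (0 + 4)²)² = (-1 + 4²)² = (-1 + 16)² = 15² = 225)
x(5)/s + n/(-93) = 3/225 - 81/(-93) = 3*(1/225) - 81*(-1/93) = 1/75 + 27/31 = 2056/2325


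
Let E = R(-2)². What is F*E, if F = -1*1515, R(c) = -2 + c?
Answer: -24240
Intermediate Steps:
F = -1515
E = 16 (E = (-2 - 2)² = (-4)² = 16)
F*E = -1515*16 = -24240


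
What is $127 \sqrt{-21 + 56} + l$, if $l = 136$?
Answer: $136 + 127 \sqrt{35} \approx 887.34$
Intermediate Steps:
$127 \sqrt{-21 + 56} + l = 127 \sqrt{-21 + 56} + 136 = 127 \sqrt{35} + 136 = 136 + 127 \sqrt{35}$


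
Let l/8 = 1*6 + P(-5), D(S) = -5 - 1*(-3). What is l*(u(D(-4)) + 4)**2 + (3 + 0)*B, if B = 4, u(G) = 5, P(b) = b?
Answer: 660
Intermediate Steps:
D(S) = -2 (D(S) = -5 + 3 = -2)
l = 8 (l = 8*(1*6 - 5) = 8*(6 - 5) = 8*1 = 8)
l*(u(D(-4)) + 4)**2 + (3 + 0)*B = 8*(5 + 4)**2 + (3 + 0)*4 = 8*9**2 + 3*4 = 8*81 + 12 = 648 + 12 = 660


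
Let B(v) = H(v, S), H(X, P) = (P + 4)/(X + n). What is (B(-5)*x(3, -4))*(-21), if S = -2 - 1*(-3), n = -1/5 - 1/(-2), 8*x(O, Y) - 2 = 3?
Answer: 2625/188 ≈ 13.963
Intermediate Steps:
x(O, Y) = 5/8 (x(O, Y) = ¼ + (⅛)*3 = ¼ + 3/8 = 5/8)
n = 3/10 (n = -1*⅕ - 1*(-½) = -⅕ + ½ = 3/10 ≈ 0.30000)
S = 1 (S = -2 + 3 = 1)
H(X, P) = (4 + P)/(3/10 + X) (H(X, P) = (P + 4)/(X + 3/10) = (4 + P)/(3/10 + X))
B(v) = 50/(3 + 10*v) (B(v) = 10*(4 + 1)/(3 + 10*v) = 10*5/(3 + 10*v) = 50/(3 + 10*v))
(B(-5)*x(3, -4))*(-21) = ((50/(3 + 10*(-5)))*(5/8))*(-21) = ((50/(3 - 50))*(5/8))*(-21) = ((50/(-47))*(5/8))*(-21) = ((50*(-1/47))*(5/8))*(-21) = -50/47*5/8*(-21) = -125/188*(-21) = 2625/188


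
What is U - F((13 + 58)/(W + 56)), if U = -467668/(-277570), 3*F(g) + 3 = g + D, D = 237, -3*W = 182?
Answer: -138425809/1942990 ≈ -71.244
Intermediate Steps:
W = -182/3 (W = -⅓*182 = -182/3 ≈ -60.667)
F(g) = 78 + g/3 (F(g) = -1 + (g + 237)/3 = -1 + (237 + g)/3 = -1 + (79 + g/3) = 78 + g/3)
U = 233834/138785 (U = -467668*(-1/277570) = 233834/138785 ≈ 1.6849)
U - F((13 + 58)/(W + 56)) = 233834/138785 - (78 + ((13 + 58)/(-182/3 + 56))/3) = 233834/138785 - (78 + (71/(-14/3))/3) = 233834/138785 - (78 + (71*(-3/14))/3) = 233834/138785 - (78 + (⅓)*(-213/14)) = 233834/138785 - (78 - 71/14) = 233834/138785 - 1*1021/14 = 233834/138785 - 1021/14 = -138425809/1942990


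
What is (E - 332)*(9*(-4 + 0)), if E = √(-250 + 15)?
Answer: 11952 - 36*I*√235 ≈ 11952.0 - 551.87*I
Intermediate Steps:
E = I*√235 (E = √(-235) = I*√235 ≈ 15.33*I)
(E - 332)*(9*(-4 + 0)) = (I*√235 - 332)*(9*(-4 + 0)) = (-332 + I*√235)*(9*(-4)) = (-332 + I*√235)*(-36) = 11952 - 36*I*√235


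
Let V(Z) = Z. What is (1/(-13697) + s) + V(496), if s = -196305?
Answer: -2681995874/13697 ≈ -1.9581e+5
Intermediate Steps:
(1/(-13697) + s) + V(496) = (1/(-13697) - 196305) + 496 = (-1/13697 - 196305) + 496 = -2688789586/13697 + 496 = -2681995874/13697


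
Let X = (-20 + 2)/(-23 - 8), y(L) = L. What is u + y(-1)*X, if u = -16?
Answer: -514/31 ≈ -16.581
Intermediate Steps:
X = 18/31 (X = -18/(-31) = -18*(-1/31) = 18/31 ≈ 0.58065)
u + y(-1)*X = -16 - 1*18/31 = -16 - 18/31 = -514/31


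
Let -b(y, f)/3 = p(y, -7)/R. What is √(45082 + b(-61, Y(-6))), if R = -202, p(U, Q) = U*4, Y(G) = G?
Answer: 2*√114961129/101 ≈ 212.32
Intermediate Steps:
p(U, Q) = 4*U
b(y, f) = 6*y/101 (b(y, f) = -3*4*y/(-202) = -3*4*y*(-1)/202 = -(-6)*y/101 = 6*y/101)
√(45082 + b(-61, Y(-6))) = √(45082 + (6/101)*(-61)) = √(45082 - 366/101) = √(4552916/101) = 2*√114961129/101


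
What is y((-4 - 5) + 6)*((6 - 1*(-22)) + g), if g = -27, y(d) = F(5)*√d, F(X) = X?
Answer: 5*I*√3 ≈ 8.6602*I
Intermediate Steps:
y(d) = 5*√d
y((-4 - 5) + 6)*((6 - 1*(-22)) + g) = (5*√((-4 - 5) + 6))*((6 - 1*(-22)) - 27) = (5*√(-9 + 6))*((6 + 22) - 27) = (5*√(-3))*(28 - 27) = (5*(I*√3))*1 = (5*I*√3)*1 = 5*I*√3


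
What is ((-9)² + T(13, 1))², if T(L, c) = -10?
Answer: 5041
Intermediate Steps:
((-9)² + T(13, 1))² = ((-9)² - 10)² = (81 - 10)² = 71² = 5041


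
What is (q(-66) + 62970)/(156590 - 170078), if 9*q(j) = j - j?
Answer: -10495/2248 ≈ -4.6686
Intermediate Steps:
q(j) = 0 (q(j) = (j - j)/9 = (⅑)*0 = 0)
(q(-66) + 62970)/(156590 - 170078) = (0 + 62970)/(156590 - 170078) = 62970/(-13488) = 62970*(-1/13488) = -10495/2248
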